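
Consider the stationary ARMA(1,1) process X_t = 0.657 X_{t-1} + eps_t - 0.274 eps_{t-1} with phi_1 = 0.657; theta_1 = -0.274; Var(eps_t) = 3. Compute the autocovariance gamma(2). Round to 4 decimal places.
\gamma(2) = 1.0891

Multiply the model equation by X_{t-k} and take expectations. With theta_0 = psi_0 = 1 and psi_j the MA(infinity) weights, this gives
  gamma(k) - sum_i phi_i gamma(k-i) = c_k,
  c_k = sigma^2 * sum_{j=k..q} theta_j psi_{j-k}   (c_k = 0 for k > q),
using gamma(-m) = gamma(m).
psi-weights needed (psi_j = theta_j + sum_i phi_i psi_{j-i}):
  psi_1 = theta_1 + phi_1 = -0.274 + (0.657) = 0.383
Right-hand sides:
  c_0 = sigma^2 (1 + theta_1 psi_1) = 3 * (1 + (-0.274)(0.383)) = 3 * 0.895058 = 2.685174
  c_1 = sigma^2 theta_1 = 3 * (-0.274) = -0.822
  c_2 = 0
Equations for k = 0 and k = 1 (AR order 1):
  gamma(0) = phi_1 gamma(1) + c_0
  gamma(1) = phi_1 gamma(0) + c_1
Substituting the second into the first: gamma(0) (1 - phi_1^2) = c_0 + phi_1 c_1, so
  gamma(0) = (c_0 + phi_1 c_1) / (1 - phi_1^2) = (2.685174 + (0.657)(-0.822)) / (1 - (0.657)^2) = 2.14512 / 0.568351 = 3.774287.
  gamma(1) = phi_1 gamma(0) + c_1 = (0.657)(3.774287) + (-0.822) = 1.657707.
For k = 2 (> q): gamma(2) = phi_1 gamma(1) = (0.657)(1.657707) = 1.089113.
Therefore gamma(2) = 1.0891 (to 4 decimal places).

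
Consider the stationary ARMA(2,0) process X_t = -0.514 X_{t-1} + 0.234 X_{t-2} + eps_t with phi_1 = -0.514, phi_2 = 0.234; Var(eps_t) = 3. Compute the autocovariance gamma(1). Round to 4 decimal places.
\gamma(1) = -3.8740

Multiply the model equation by X_{t-k} and take expectations. With theta_0 = psi_0 = 1 and psi_j the MA(infinity) weights, this gives
  gamma(k) - sum_i phi_i gamma(k-i) = c_k,
  c_k = sigma^2 * sum_{j=k..q} theta_j psi_{j-k}   (c_k = 0 for k > q),
using gamma(-m) = gamma(m).
Pure AR (q = 0): c_0 = sigma^2 = 3, c_k = 0 for k >= 1.
Equations for k = 0, 1, 2 (AR order 2, c_2 = 0):
  (E0) gamma(0) = phi_1 gamma(1) + phi_2 gamma(2) + c_0
  (E1) gamma(1) = phi_1 gamma(0) + phi_2 gamma(1) + c_1
  (E2) gamma(2) = phi_1 gamma(1) + phi_2 gamma(0)
From (E1): gamma(1) = A gamma(0) + B with
  A = phi_1 / (1 - phi_2) = -0.514 / 0.766 = -0.671018,   B = c_1 / (1 - phi_2) = 0 / 0.766 = 0.
Insert (E2) into (E0): gamma(0) (1 - phi_2^2) = phi_1 (1 + phi_2) gamma(1) + c_0.
  phi_1 (1 + phi_2) = (-0.514)(1.234) = -0.634276,   1 - phi_2^2 = 0.945244.
Replace gamma(1) by A gamma(0) + B and collect gamma(0):
  gamma(0) [0.945244 - (-0.634276)(-0.671018)] = c_0 = 3
  gamma(0) * 0.519633 = 3
  gamma(0) = 3 / 0.519633 = 5.773303.
  gamma(1) = A gamma(0) = (-0.671018)(5.773303) = -3.873992.
Therefore gamma(1) = -3.8740 (to 4 decimal places).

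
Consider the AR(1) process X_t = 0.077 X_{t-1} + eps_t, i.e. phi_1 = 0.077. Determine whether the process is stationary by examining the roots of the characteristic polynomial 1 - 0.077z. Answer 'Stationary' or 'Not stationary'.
\text{Stationary}

The AR(p) characteristic polynomial is P(z) = 1 - 0.077z.
Stationarity requires all roots to lie outside the unit circle, i.e. |z| > 1 for every root.
This is linear in z: 1 + (-0.077) z = 0  =>  z = -1/(-0.077) = 12.987013,  |z| = 12.987013.
Moduli of all roots: 12.9870.
All moduli strictly greater than 1? Yes.
Verdict: Stationary.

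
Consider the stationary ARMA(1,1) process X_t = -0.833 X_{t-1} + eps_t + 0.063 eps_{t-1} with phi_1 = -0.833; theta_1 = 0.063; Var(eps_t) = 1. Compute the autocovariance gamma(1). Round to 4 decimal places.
\gamma(1) = -2.3834

Multiply the model equation by X_{t-k} and take expectations. With theta_0 = psi_0 = 1 and psi_j the MA(infinity) weights, this gives
  gamma(k) - sum_i phi_i gamma(k-i) = c_k,
  c_k = sigma^2 * sum_{j=k..q} theta_j psi_{j-k}   (c_k = 0 for k > q),
using gamma(-m) = gamma(m).
psi-weights needed (psi_j = theta_j + sum_i phi_i psi_{j-i}):
  psi_1 = theta_1 + phi_1 = 0.063 + (-0.833) = -0.77
Right-hand sides:
  c_0 = sigma^2 (1 + theta_1 psi_1) = 1 * (1 + (0.063)(-0.77)) = 1 * 0.95149 = 0.95149
  c_1 = sigma^2 theta_1 = 1 * (0.063) = 0.063
  c_2 = 0
Equations for k = 0 and k = 1 (AR order 1):
  gamma(0) = phi_1 gamma(1) + c_0
  gamma(1) = phi_1 gamma(0) + c_1
Substituting the second into the first: gamma(0) (1 - phi_1^2) = c_0 + phi_1 c_1, so
  gamma(0) = (c_0 + phi_1 c_1) / (1 - phi_1^2) = (0.95149 + (-0.833)(0.063)) / (1 - (-0.833)^2) = 0.899011 / 0.306111 = 2.936879.
  gamma(1) = phi_1 gamma(0) + c_1 = (-0.833)(2.936879) + (0.063) = -2.38342.
Therefore gamma(1) = -2.3834 (to 4 decimal places).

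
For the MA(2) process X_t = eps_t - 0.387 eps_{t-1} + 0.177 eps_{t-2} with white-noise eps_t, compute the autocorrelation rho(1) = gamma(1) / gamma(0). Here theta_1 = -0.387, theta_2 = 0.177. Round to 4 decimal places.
\rho(1) = -0.3857

For an MA(q) process with theta_0 = 1, the autocovariance is
  gamma(k) = sigma^2 * sum_{i=0..q-k} theta_i * theta_{i+k},
and rho(k) = gamma(k) / gamma(0). Sigma^2 cancels.
  numerator   = (1)*(-0.387) + (-0.387)*(0.177) = -0.455499.
  denominator = (1)^2 + (-0.387)^2 + (0.177)^2 = 1.181098.
  rho(1) = -0.455499 / 1.181098 = -0.3857.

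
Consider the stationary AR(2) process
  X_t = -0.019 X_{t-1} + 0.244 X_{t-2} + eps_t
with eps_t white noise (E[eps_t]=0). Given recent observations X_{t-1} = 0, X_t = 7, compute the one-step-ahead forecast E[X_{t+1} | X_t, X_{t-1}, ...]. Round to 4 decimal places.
E[X_{t+1} \mid \mathcal F_t] = -0.1330

For an AR(p) model X_t = c + sum_i phi_i X_{t-i} + eps_t, the
one-step-ahead conditional mean is
  E[X_{t+1} | X_t, ...] = c + sum_i phi_i X_{t+1-i}.
Substitute known values:
  E[X_{t+1} | ...] = (-0.019) * (7) + (0.244) * (0)
                   = -0.1330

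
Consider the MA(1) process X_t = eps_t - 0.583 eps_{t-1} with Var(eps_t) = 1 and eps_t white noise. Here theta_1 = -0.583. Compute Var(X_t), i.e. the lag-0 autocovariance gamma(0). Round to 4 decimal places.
\gamma(0) = 1.3399

For an MA(q) process X_t = eps_t + sum_i theta_i eps_{t-i} with
Var(eps_t) = sigma^2, the variance is
  gamma(0) = sigma^2 * (1 + sum_i theta_i^2).
  sum_i theta_i^2 = (-0.583)^2 = 0.339889.
  gamma(0) = 1 * (1 + 0.339889) = 1 * 1.339889 = 1.339889, which rounds to 1.3399.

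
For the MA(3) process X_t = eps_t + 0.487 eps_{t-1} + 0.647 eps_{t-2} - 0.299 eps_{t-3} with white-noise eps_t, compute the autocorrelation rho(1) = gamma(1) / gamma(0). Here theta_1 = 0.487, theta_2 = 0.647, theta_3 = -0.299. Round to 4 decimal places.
\rho(1) = 0.3488

For an MA(q) process with theta_0 = 1, the autocovariance is
  gamma(k) = sigma^2 * sum_{i=0..q-k} theta_i * theta_{i+k},
and rho(k) = gamma(k) / gamma(0). Sigma^2 cancels.
  numerator   = (1)*(0.487) + (0.487)*(0.647) + (0.647)*(-0.299) = 0.608636.
  denominator = (1)^2 + (0.487)^2 + (0.647)^2 + (-0.299)^2 = 1.745179.
  rho(1) = 0.608636 / 1.745179 = 0.3488.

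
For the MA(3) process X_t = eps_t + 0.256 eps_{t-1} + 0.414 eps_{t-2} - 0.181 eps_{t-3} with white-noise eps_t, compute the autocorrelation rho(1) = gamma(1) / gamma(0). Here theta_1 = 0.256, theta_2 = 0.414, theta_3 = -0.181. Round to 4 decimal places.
\rho(1) = 0.2261

For an MA(q) process with theta_0 = 1, the autocovariance is
  gamma(k) = sigma^2 * sum_{i=0..q-k} theta_i * theta_{i+k},
and rho(k) = gamma(k) / gamma(0). Sigma^2 cancels.
  numerator   = (1)*(0.256) + (0.256)*(0.414) + (0.414)*(-0.181) = 0.28705.
  denominator = (1)^2 + (0.256)^2 + (0.414)^2 + (-0.181)^2 = 1.269693.
  rho(1) = 0.28705 / 1.269693 = 0.2261.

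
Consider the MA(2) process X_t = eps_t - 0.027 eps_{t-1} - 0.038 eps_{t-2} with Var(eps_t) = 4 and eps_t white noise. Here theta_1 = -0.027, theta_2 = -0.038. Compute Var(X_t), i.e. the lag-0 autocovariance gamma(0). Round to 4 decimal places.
\gamma(0) = 4.0087

For an MA(q) process X_t = eps_t + sum_i theta_i eps_{t-i} with
Var(eps_t) = sigma^2, the variance is
  gamma(0) = sigma^2 * (1 + sum_i theta_i^2).
  sum_i theta_i^2 = (-0.027)^2 + (-0.038)^2 = 0.000729 + 0.001444 = 0.002173.
  gamma(0) = 4 * (1 + 0.002173) = 4 * 1.002173 = 4.008692, which rounds to 4.0087.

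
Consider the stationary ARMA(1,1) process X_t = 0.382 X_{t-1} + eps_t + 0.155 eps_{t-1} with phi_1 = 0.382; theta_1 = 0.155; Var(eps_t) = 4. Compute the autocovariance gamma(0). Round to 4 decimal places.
\gamma(0) = 5.3506

Multiply the model equation by X_{t-k} and take expectations. With theta_0 = psi_0 = 1 and psi_j the MA(infinity) weights, this gives
  gamma(k) - sum_i phi_i gamma(k-i) = c_k,
  c_k = sigma^2 * sum_{j=k..q} theta_j psi_{j-k}   (c_k = 0 for k > q),
using gamma(-m) = gamma(m).
psi-weights needed (psi_j = theta_j + sum_i phi_i psi_{j-i}):
  psi_1 = theta_1 + phi_1 = 0.155 + (0.382) = 0.537
Right-hand sides:
  c_0 = sigma^2 (1 + theta_1 psi_1) = 4 * (1 + (0.155)(0.537)) = 4 * 1.083235 = 4.33294
  c_1 = sigma^2 theta_1 = 4 * (0.155) = 0.62
  c_2 = 0
Equations for k = 0 and k = 1 (AR order 1):
  gamma(0) = phi_1 gamma(1) + c_0
  gamma(1) = phi_1 gamma(0) + c_1
Substituting the second into the first: gamma(0) (1 - phi_1^2) = c_0 + phi_1 c_1, so
  gamma(0) = (c_0 + phi_1 c_1) / (1 - phi_1^2) = (4.33294 + (0.382)(0.62)) / (1 - (0.382)^2) = 4.56978 / 0.854076 = 5.350554.
Therefore gamma(0) = 5.3506 (to 4 decimal places).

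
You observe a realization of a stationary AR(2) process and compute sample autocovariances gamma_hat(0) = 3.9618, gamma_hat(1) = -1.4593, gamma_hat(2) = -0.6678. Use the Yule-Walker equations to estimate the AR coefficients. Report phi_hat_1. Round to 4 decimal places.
\hat\phi_{1} = -0.4980

The Yule-Walker equations for an AR(p) process read, in matrix form,
  Gamma_p phi = r_p,   with   (Gamma_p)_{ij} = gamma(|i - j|),
                       (r_p)_i = gamma(i),   i,j = 1..p.
Substitute the sample gammas (Toeplitz matrix and right-hand side of size 2):
  Gamma_p = [[3.9618, -1.4593], [-1.4593, 3.9618]]
  r_p     = [-1.4593, -0.6678]
Written out:
  3.9618 phi_1 - 1.4593 phi_2 = -1.4593
  -1.4593 phi_1 + 3.9618 phi_2 = -0.6678
Solve by Cramer's rule:
  det = gamma(0)^2 - gamma(1)^2 = (3.9618)^2 - (-1.4593)^2 = 15.69585924 - 2.12955649 = 13.56630275
  phi_hat_1 = [gamma(1) gamma(0) - gamma(1) gamma(2)] / det = [(-1.4593)(3.9618) - (-1.4593)(-0.6678)] / 13.56630275 = -6.75597528 / 13.56630275 = -0.498
  phi_hat_2 = [gamma(0) gamma(2) - gamma(1)^2] / det = [(3.9618)(-0.6678) - (-1.4593)^2] / 13.56630275 = -4.77524653 / 13.56630275 = -0.352
So phi_hat = [-0.4980, -0.3520].
Therefore phi_hat_1 = -0.4980.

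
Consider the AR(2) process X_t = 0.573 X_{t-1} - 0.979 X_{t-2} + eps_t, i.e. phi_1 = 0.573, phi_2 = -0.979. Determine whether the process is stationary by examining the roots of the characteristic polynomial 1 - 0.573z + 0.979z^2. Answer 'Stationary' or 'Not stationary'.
\text{Stationary}

The AR(p) characteristic polynomial is P(z) = 1 - 0.573z + 0.979z^2.
Stationarity requires all roots to lie outside the unit circle, i.e. |z| > 1 for every root.
Set 1 + (-0.573) z + (0.979) z^2 = 0, i.e. a z^2 + b z + c = 0 with a = 0.979, b = -0.573, c = 1.
Discriminant D = b^2 - 4ac = (-0.573)^2 - 4*(0.979)*1 = 0.328329 - (3.916) = -3.587671.
D < 0, so the roots are the complex-conjugate pair z = (-b +/- i sqrt(-D)) / (2a) = 0.2926 +/- 0.9674i.
For a conjugate pair |z|^2 = z * conj(z) = (product of roots) = c/a = 1/(0.979) = 1.02145, so |z| = sqrt(1.02145) = 1.0107 for both roots.
Moduli of all roots: 1.0107, 1.0107.
All moduli strictly greater than 1? Yes.
Verdict: Stationary.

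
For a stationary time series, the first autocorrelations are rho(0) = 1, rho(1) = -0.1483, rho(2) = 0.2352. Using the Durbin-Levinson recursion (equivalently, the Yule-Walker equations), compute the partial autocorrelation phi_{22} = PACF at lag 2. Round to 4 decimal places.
\phi_{22} = 0.2180

The PACF at lag k is phi_{kk}, the last component of the solution
to the Yule-Walker system G_k phi = r_k where
  (G_k)_{ij} = rho(|i - j|), (r_k)_i = rho(i), i,j = 1..k.
Equivalently, Durbin-Levinson gives phi_{kk} iteratively:
  phi_{11} = rho(1)
  phi_{kk} = [rho(k) - sum_{j=1..k-1} phi_{k-1,j} rho(k-j)]
            / [1 - sum_{j=1..k-1} phi_{k-1,j} rho(j)],
  phi_{k,j} = phi_{k-1,j} - phi_{kk} phi_{k-1,k-j},  j = 1..k-1.
Step k = 1:
  phi_11 = rho(1) = -0.1483.
Step k = 2:
  phi_22 = [rho(2) - phi_11 rho(1)] / [1 - phi_11 rho(1)] = [0.2352 - (-0.1483)(-0.1483)] / [1 - (-0.1483)(-0.1483)]
         = 0.21320711 / 0.97800711 = 0.218.
Therefore phi_{22} = 0.2180.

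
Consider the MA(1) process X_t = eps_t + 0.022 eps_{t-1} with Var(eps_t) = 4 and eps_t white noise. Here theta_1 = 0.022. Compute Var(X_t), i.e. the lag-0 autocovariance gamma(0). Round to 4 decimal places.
\gamma(0) = 4.0019

For an MA(q) process X_t = eps_t + sum_i theta_i eps_{t-i} with
Var(eps_t) = sigma^2, the variance is
  gamma(0) = sigma^2 * (1 + sum_i theta_i^2).
  sum_i theta_i^2 = (0.022)^2 = 0.000484.
  gamma(0) = 4 * (1 + 0.000484) = 4 * 1.000484 = 4.001936, which rounds to 4.0019.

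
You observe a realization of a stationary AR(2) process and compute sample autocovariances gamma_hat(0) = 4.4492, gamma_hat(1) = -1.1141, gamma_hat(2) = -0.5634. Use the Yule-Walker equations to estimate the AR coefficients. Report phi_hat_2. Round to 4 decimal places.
\hat\phi_{2} = -0.2020

The Yule-Walker equations for an AR(p) process read, in matrix form,
  Gamma_p phi = r_p,   with   (Gamma_p)_{ij} = gamma(|i - j|),
                       (r_p)_i = gamma(i),   i,j = 1..p.
Substitute the sample gammas (Toeplitz matrix and right-hand side of size 2):
  Gamma_p = [[4.4492, -1.1141], [-1.1141, 4.4492]]
  r_p     = [-1.1141, -0.5634]
Written out:
  4.4492 phi_1 - 1.1141 phi_2 = -1.1141
  -1.1141 phi_1 + 4.4492 phi_2 = -0.5634
Solve by Cramer's rule:
  det = gamma(0)^2 - gamma(1)^2 = (4.4492)^2 - (-1.1141)^2 = 19.79538064 - 1.24121881 = 18.55416183
  phi_hat_1 = [gamma(1) gamma(0) - gamma(1) gamma(2)] / det = [(-1.1141)(4.4492) - (-1.1141)(-0.5634)] / 18.55416183 = -5.58453766 / 18.55416183 = -0.301
  phi_hat_2 = [gamma(0) gamma(2) - gamma(1)^2] / det = [(4.4492)(-0.5634) - (-1.1141)^2] / 18.55416183 = -3.74789809 / 18.55416183 = -0.202
So phi_hat = [-0.3010, -0.2020].
Therefore phi_hat_2 = -0.2020.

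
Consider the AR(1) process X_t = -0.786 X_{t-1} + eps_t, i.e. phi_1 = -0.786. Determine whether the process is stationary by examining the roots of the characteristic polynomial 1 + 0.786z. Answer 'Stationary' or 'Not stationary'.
\text{Stationary}

The AR(p) characteristic polynomial is P(z) = 1 + 0.786z.
Stationarity requires all roots to lie outside the unit circle, i.e. |z| > 1 for every root.
This is linear in z: 1 + (0.786) z = 0  =>  z = -1/(0.786) = -1.272265,  |z| = 1.272265.
Moduli of all roots: 1.2723.
All moduli strictly greater than 1? Yes.
Verdict: Stationary.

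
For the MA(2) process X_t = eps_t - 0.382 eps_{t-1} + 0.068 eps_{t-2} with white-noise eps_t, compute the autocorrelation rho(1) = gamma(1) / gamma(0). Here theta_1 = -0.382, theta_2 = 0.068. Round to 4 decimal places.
\rho(1) = -0.3546

For an MA(q) process with theta_0 = 1, the autocovariance is
  gamma(k) = sigma^2 * sum_{i=0..q-k} theta_i * theta_{i+k},
and rho(k) = gamma(k) / gamma(0). Sigma^2 cancels.
  numerator   = (1)*(-0.382) + (-0.382)*(0.068) = -0.407976.
  denominator = (1)^2 + (-0.382)^2 + (0.068)^2 = 1.150548.
  rho(1) = -0.407976 / 1.150548 = -0.3546.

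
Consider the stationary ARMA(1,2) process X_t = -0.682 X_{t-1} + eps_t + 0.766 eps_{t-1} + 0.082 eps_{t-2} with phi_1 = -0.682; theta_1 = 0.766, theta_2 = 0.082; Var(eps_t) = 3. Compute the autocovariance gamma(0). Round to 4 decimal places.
\gamma(0) = 3.0246

Multiply the model equation by X_{t-k} and take expectations. With theta_0 = psi_0 = 1 and psi_j the MA(infinity) weights, this gives
  gamma(k) - sum_i phi_i gamma(k-i) = c_k,
  c_k = sigma^2 * sum_{j=k..q} theta_j psi_{j-k}   (c_k = 0 for k > q),
using gamma(-m) = gamma(m).
psi-weights needed (psi_j = theta_j + sum_i phi_i psi_{j-i}):
  psi_1 = theta_1 + phi_1 = 0.766 + (-0.682) = 0.084
  psi_2 = theta_2 + phi_1 psi_1 = 0.082 + (-0.682)(0.084) = 0.024712
Right-hand sides:
  c_0 = sigma^2 (1 + theta_1 psi_1 + theta_2 psi_2) = 3 * (1 + (0.766)(0.084) + (0.082)(0.024712)) = 3 * 1.06637 = 3.199111
  c_1 = sigma^2 (theta_1 + theta_2 psi_1) = 3 * (0.766 + (0.082)(0.084)) = 2.318664
  c_2 = sigma^2 theta_2 = 3 * (0.082) = 0.246
Equations for k = 0 and k = 1 (AR order 1):
  gamma(0) = phi_1 gamma(1) + c_0
  gamma(1) = phi_1 gamma(0) + c_1
Substituting the second into the first: gamma(0) (1 - phi_1^2) = c_0 + phi_1 c_1, so
  gamma(0) = (c_0 + phi_1 c_1) / (1 - phi_1^2) = (3.199111 + (-0.682)(2.318664)) / (1 - (-0.682)^2) = 1.617782 / 0.534876 = 3.024593.
Therefore gamma(0) = 3.0246 (to 4 decimal places).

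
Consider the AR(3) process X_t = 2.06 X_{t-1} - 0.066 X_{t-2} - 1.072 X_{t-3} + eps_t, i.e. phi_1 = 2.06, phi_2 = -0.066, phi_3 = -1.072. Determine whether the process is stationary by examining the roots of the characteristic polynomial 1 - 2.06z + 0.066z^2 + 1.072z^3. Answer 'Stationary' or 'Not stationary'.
\text{Not stationary}

The AR(p) characteristic polynomial is P(z) = 1 - 2.06z + 0.066z^2 + 1.072z^3.
Stationarity requires all roots to lie outside the unit circle, i.e. |z| > 1 for every root.
Degree 3: look for a simple real root z0 first, then factor out (1 - z/z0) and solve the remaining quadratic.
Testing z0 = 0.625: P(0.625) = 1 + (-2.06)(0.625) + (0.066)(0.625)^2 + (1.072)(0.625)^3
  = 1 + (-1.2875) + (0.025781) + (0.261719) = 0.  So z_0 = 0.625 is a root, |z_0| = 0.625.
Divide out the factor (1 - 1.6 z) = (1 - z/z0) (since 1/z0 = 1.6):
  P(z) = (1 - 1.6 z)(1 + (-0.46) z + (-0.67) z^2)
  [check: z-coef -0.46 - (1.6) = -2.06; z^2-coef -0.67 - (1.6)(-0.46) = 0.066; z^3-coef -(1.6)(-0.67) = 1.072.]
Remaining roots from the quadratic factor 1 + (-0.46) z + (-0.67) z^2:
  Set 1 + (-0.46) z + (-0.67) z^2 = 0, i.e. a z^2 + b z + c = 0 with a = -0.67, b = -0.46, c = 1.
  Discriminant D = b^2 - 4ac = (-0.46)^2 - 4*(-0.67)*1 = 0.2116 - (-2.68) = 2.8916.
  D >= 0, so the roots are real: z = (-b +/- sqrt(D)) / (2a) = (0.46 +/- 1.700471) / (-1.34).
    z_1 = (0.46 + 1.700471) / (-1.34) = -1.6123,   |z_1| = 1.6123.
    z_2 = (0.46 - 1.700471) / (-1.34) = 0.9257,   |z_2| = 0.9257.
Moduli of all roots: 0.6250, 1.6123, 0.9257.
All moduli strictly greater than 1? No.
Verdict: Not stationary.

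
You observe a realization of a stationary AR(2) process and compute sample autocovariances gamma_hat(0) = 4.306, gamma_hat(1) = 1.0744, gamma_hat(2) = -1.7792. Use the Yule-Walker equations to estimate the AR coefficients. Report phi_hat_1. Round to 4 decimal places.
\hat\phi_{1} = 0.3760

The Yule-Walker equations for an AR(p) process read, in matrix form,
  Gamma_p phi = r_p,   with   (Gamma_p)_{ij} = gamma(|i - j|),
                       (r_p)_i = gamma(i),   i,j = 1..p.
Substitute the sample gammas (Toeplitz matrix and right-hand side of size 2):
  Gamma_p = [[4.306, 1.0744], [1.0744, 4.306]]
  r_p     = [1.0744, -1.7792]
Written out:
  4.306 phi_1 + 1.0744 phi_2 = 1.0744
  1.0744 phi_1 + 4.306 phi_2 = -1.7792
Solve by Cramer's rule:
  det = gamma(0)^2 - gamma(1)^2 = (4.306)^2 - (1.0744)^2 = 18.541636 - 1.15433536 = 17.38730064
  phi_hat_1 = [gamma(1) gamma(0) - gamma(1) gamma(2)] / det = [(1.0744)(4.306) - (1.0744)(-1.7792)] / 17.38730064 = 6.53793888 / 17.38730064 = 0.376
  phi_hat_2 = [gamma(0) gamma(2) - gamma(1)^2] / det = [(4.306)(-1.7792) - (1.0744)^2] / 17.38730064 = -8.81557056 / 17.38730064 = -0.507
So phi_hat = [0.3760, -0.5070].
Therefore phi_hat_1 = 0.3760.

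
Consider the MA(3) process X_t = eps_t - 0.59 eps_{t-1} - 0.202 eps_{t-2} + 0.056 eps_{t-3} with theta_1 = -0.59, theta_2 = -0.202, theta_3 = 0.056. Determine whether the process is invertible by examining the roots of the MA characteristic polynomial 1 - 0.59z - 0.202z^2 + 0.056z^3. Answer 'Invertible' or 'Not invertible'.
\text{Invertible}

The MA(q) characteristic polynomial is P(z) = 1 - 0.59z - 0.202z^2 + 0.056z^3.
Invertibility requires all roots to lie outside the unit circle, i.e. |z| > 1 for every root.
Degree 3: look for a simple real root z0 first, then factor out (1 - z/z0) and solve the remaining quadratic.
Testing z0 = 5: P(5) = 1 + (-0.59)(5) + (-0.202)(5)^2 + (0.056)(5)^3
  = 1 + (-2.95) + (-5.05) + (7) = 0.  So z_0 = 5 is a root, |z_0| = 5.
Divide out the factor (1 - 0.2 z) = (1 - z/z0) (since 1/z0 = 0.2):
  P(z) = (1 - 0.2 z)(1 + (-0.39) z + (-0.28) z^2)
  [check: z-coef -0.39 - (0.2) = -0.59; z^2-coef -0.28 - (0.2)(-0.39) = -0.202; z^3-coef -(0.2)(-0.28) = 0.056.]
Remaining roots from the quadratic factor 1 + (-0.39) z + (-0.28) z^2:
  Set 1 + (-0.39) z + (-0.28) z^2 = 0, i.e. a z^2 + b z + c = 0 with a = -0.28, b = -0.39, c = 1.
  Discriminant D = b^2 - 4ac = (-0.39)^2 - 4*(-0.28)*1 = 0.1521 - (-1.12) = 1.2721.
  D >= 0, so the roots are real: z = (-b +/- sqrt(D)) / (2a) = (0.39 +/- 1.127874) / (-0.56).
    z_1 = (0.39 + 1.127874) / (-0.56) = -2.7105,   |z_1| = 2.7105.
    z_2 = (0.39 - 1.127874) / (-0.56) = 1.3176,   |z_2| = 1.3176.
Moduli of all roots: 5.0000, 2.7105, 1.3176.
All moduli strictly greater than 1? Yes.
Verdict: Invertible.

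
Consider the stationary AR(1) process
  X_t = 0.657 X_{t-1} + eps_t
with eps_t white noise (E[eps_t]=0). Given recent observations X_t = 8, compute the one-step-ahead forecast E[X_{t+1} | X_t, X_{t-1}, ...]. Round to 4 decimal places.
E[X_{t+1} \mid \mathcal F_t] = 5.2560

For an AR(p) model X_t = c + sum_i phi_i X_{t-i} + eps_t, the
one-step-ahead conditional mean is
  E[X_{t+1} | X_t, ...] = c + sum_i phi_i X_{t+1-i}.
Substitute known values:
  E[X_{t+1} | ...] = (0.657) * (8)
                   = 5.2560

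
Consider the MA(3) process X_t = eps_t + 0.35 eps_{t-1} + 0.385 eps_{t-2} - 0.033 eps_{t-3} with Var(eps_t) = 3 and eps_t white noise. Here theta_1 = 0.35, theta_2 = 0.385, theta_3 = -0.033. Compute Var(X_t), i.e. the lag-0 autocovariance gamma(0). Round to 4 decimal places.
\gamma(0) = 3.8154

For an MA(q) process X_t = eps_t + sum_i theta_i eps_{t-i} with
Var(eps_t) = sigma^2, the variance is
  gamma(0) = sigma^2 * (1 + sum_i theta_i^2).
  sum_i theta_i^2 = (0.35)^2 + (0.385)^2 + (-0.033)^2 = 0.1225 + 0.148225 + 0.001089 = 0.271814.
  gamma(0) = 3 * (1 + 0.271814) = 3 * 1.271814 = 3.815442, which rounds to 3.8154.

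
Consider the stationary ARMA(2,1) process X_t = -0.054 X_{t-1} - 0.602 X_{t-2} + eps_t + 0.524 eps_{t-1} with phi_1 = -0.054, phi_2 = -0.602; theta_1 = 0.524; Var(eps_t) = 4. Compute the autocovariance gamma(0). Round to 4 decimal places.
\gamma(0) = 7.7834

Multiply the model equation by X_{t-k} and take expectations. With theta_0 = psi_0 = 1 and psi_j the MA(infinity) weights, this gives
  gamma(k) - sum_i phi_i gamma(k-i) = c_k,
  c_k = sigma^2 * sum_{j=k..q} theta_j psi_{j-k}   (c_k = 0 for k > q),
using gamma(-m) = gamma(m).
psi-weights needed (psi_j = theta_j + sum_i phi_i psi_{j-i}):
  psi_1 = theta_1 + phi_1 = 0.524 + (-0.054) = 0.47
Right-hand sides:
  c_0 = sigma^2 (1 + theta_1 psi_1) = 4 * (1 + (0.524)(0.47)) = 4 * 1.24628 = 4.98512
  c_1 = sigma^2 theta_1 = 4 * (0.524) = 2.096
  c_2 = 0
Equations for k = 0, 1, 2 (AR order 2, c_2 = 0):
  (E0) gamma(0) = phi_1 gamma(1) + phi_2 gamma(2) + c_0
  (E1) gamma(1) = phi_1 gamma(0) + phi_2 gamma(1) + c_1
  (E2) gamma(2) = phi_1 gamma(1) + phi_2 gamma(0)
From (E1): gamma(1) = A gamma(0) + B with
  A = phi_1 / (1 - phi_2) = -0.054 / 1.602 = -0.033708,   B = c_1 / (1 - phi_2) = 2.096 / 1.602 = 1.308365.
Insert (E2) into (E0): gamma(0) (1 - phi_2^2) = phi_1 (1 + phi_2) gamma(1) + c_0.
  phi_1 (1 + phi_2) = (-0.054)(0.398) = -0.021492,   1 - phi_2^2 = 0.637596.
Replace gamma(1) by A gamma(0) + B and collect gamma(0):
  gamma(0) [0.637596 - (-0.021492)(-0.033708)] = (-0.021492)(1.308365) + 4.98512
  gamma(0) * 0.636872 = 4.957001
  gamma(0) = 4.957001 / 0.636872 = 7.78336.
Therefore gamma(0) = 7.7834 (to 4 decimal places).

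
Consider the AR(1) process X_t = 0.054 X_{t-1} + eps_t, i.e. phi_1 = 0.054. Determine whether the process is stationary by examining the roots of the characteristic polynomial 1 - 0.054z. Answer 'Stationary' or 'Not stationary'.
\text{Stationary}

The AR(p) characteristic polynomial is P(z) = 1 - 0.054z.
Stationarity requires all roots to lie outside the unit circle, i.e. |z| > 1 for every root.
This is linear in z: 1 + (-0.054) z = 0  =>  z = -1/(-0.054) = 18.518519,  |z| = 18.518519.
Moduli of all roots: 18.5185.
All moduli strictly greater than 1? Yes.
Verdict: Stationary.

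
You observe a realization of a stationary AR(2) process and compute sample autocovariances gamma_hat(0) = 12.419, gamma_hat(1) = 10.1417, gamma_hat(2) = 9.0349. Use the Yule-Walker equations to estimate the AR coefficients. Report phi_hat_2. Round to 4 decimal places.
\hat\phi_{2} = 0.1820

The Yule-Walker equations for an AR(p) process read, in matrix form,
  Gamma_p phi = r_p,   with   (Gamma_p)_{ij} = gamma(|i - j|),
                       (r_p)_i = gamma(i),   i,j = 1..p.
Substitute the sample gammas (Toeplitz matrix and right-hand side of size 2):
  Gamma_p = [[12.419, 10.1417], [10.1417, 12.419]]
  r_p     = [10.1417, 9.0349]
Written out:
  12.419 phi_1 + 10.1417 phi_2 = 10.1417
  10.1417 phi_1 + 12.419 phi_2 = 9.0349
Solve by Cramer's rule:
  det = gamma(0)^2 - gamma(1)^2 = (12.419)^2 - (10.1417)^2 = 154.231561 - 102.85407889 = 51.37748211
  phi_hat_1 = [gamma(1) gamma(0) - gamma(1) gamma(2)] / det = [(10.1417)(12.419) - (10.1417)(9.0349)] / 51.37748211 = 34.32052697 / 51.37748211 = 0.668
  phi_hat_2 = [gamma(0) gamma(2) - gamma(1)^2] / det = [(12.419)(9.0349) - (10.1417)^2] / 51.37748211 = 9.35034421 / 51.37748211 = 0.182
So phi_hat = [0.6680, 0.1820].
Therefore phi_hat_2 = 0.1820.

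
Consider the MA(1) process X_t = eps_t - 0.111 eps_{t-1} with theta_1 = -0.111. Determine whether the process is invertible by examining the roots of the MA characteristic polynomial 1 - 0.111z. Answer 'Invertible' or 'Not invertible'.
\text{Invertible}

The MA(q) characteristic polynomial is P(z) = 1 - 0.111z.
Invertibility requires all roots to lie outside the unit circle, i.e. |z| > 1 for every root.
This is linear in z: 1 + (-0.111) z = 0  =>  z = -1/(-0.111) = 9.009009,  |z| = 9.009009.
Moduli of all roots: 9.0090.
All moduli strictly greater than 1? Yes.
Verdict: Invertible.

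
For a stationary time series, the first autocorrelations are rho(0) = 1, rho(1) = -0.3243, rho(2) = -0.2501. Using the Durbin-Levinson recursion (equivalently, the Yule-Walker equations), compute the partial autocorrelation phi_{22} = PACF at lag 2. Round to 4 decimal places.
\phi_{22} = -0.3970

The PACF at lag k is phi_{kk}, the last component of the solution
to the Yule-Walker system G_k phi = r_k where
  (G_k)_{ij} = rho(|i - j|), (r_k)_i = rho(i), i,j = 1..k.
Equivalently, Durbin-Levinson gives phi_{kk} iteratively:
  phi_{11} = rho(1)
  phi_{kk} = [rho(k) - sum_{j=1..k-1} phi_{k-1,j} rho(k-j)]
            / [1 - sum_{j=1..k-1} phi_{k-1,j} rho(j)],
  phi_{k,j} = phi_{k-1,j} - phi_{kk} phi_{k-1,k-j},  j = 1..k-1.
Step k = 1:
  phi_11 = rho(1) = -0.3243.
Step k = 2:
  phi_22 = [rho(2) - phi_11 rho(1)] / [1 - phi_11 rho(1)] = [-0.2501 - (-0.3243)(-0.3243)] / [1 - (-0.3243)(-0.3243)]
         = -0.35527049 / 0.89482951 = -0.397.
Therefore phi_{22} = -0.3970.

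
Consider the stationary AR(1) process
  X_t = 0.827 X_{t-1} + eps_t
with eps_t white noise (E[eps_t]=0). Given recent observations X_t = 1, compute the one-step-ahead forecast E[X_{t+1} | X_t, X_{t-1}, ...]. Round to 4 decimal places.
E[X_{t+1} \mid \mathcal F_t] = 0.8270

For an AR(p) model X_t = c + sum_i phi_i X_{t-i} + eps_t, the
one-step-ahead conditional mean is
  E[X_{t+1} | X_t, ...] = c + sum_i phi_i X_{t+1-i}.
Substitute known values:
  E[X_{t+1} | ...] = (0.827) * (1)
                   = 0.8270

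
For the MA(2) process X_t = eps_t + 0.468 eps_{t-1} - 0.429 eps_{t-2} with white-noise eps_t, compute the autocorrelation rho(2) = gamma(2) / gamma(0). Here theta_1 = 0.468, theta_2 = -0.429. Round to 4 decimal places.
\rho(2) = -0.3058

For an MA(q) process with theta_0 = 1, the autocovariance is
  gamma(k) = sigma^2 * sum_{i=0..q-k} theta_i * theta_{i+k},
and rho(k) = gamma(k) / gamma(0). Sigma^2 cancels.
  numerator   = (1)*(-0.429) = -0.429.
  denominator = (1)^2 + (0.468)^2 + (-0.429)^2 = 1.403065.
  rho(2) = -0.429 / 1.403065 = -0.3058.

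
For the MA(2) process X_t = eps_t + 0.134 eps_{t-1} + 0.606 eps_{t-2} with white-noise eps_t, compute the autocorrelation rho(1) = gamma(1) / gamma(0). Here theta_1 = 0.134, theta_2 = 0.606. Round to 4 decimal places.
\rho(1) = 0.1554

For an MA(q) process with theta_0 = 1, the autocovariance is
  gamma(k) = sigma^2 * sum_{i=0..q-k} theta_i * theta_{i+k},
and rho(k) = gamma(k) / gamma(0). Sigma^2 cancels.
  numerator   = (1)*(0.134) + (0.134)*(0.606) = 0.215204.
  denominator = (1)^2 + (0.134)^2 + (0.606)^2 = 1.385192.
  rho(1) = 0.215204 / 1.385192 = 0.1554.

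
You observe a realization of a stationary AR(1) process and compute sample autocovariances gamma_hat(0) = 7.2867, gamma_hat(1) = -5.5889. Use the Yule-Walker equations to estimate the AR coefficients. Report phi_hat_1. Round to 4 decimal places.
\hat\phi_{1} = -0.7670

The Yule-Walker equations for an AR(p) process read, in matrix form,
  Gamma_p phi = r_p,   with   (Gamma_p)_{ij} = gamma(|i - j|),
                       (r_p)_i = gamma(i),   i,j = 1..p.
Substitute the sample gammas (Toeplitz matrix and right-hand side of size 1):
  Gamma_p = [[7.2867]]
  r_p     = [-5.5889]
With p = 1 this is the single equation gamma(0) phi_1 = gamma(1):
  phi_hat_1 = gamma(1) / gamma(0) = -5.5889 / 7.2867 = -0.7670.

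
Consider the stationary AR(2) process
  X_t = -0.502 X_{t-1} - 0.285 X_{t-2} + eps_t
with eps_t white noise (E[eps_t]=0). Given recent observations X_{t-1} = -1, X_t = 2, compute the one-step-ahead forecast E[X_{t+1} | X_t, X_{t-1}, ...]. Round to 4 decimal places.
E[X_{t+1} \mid \mathcal F_t] = -0.7190

For an AR(p) model X_t = c + sum_i phi_i X_{t-i} + eps_t, the
one-step-ahead conditional mean is
  E[X_{t+1} | X_t, ...] = c + sum_i phi_i X_{t+1-i}.
Substitute known values:
  E[X_{t+1} | ...] = (-0.502) * (2) + (-0.285) * (-1)
                   = -0.7190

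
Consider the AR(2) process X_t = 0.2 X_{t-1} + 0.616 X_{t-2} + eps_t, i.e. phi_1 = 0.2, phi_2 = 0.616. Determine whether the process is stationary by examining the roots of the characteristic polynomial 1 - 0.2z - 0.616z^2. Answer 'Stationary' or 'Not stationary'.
\text{Stationary}

The AR(p) characteristic polynomial is P(z) = 1 - 0.2z - 0.616z^2.
Stationarity requires all roots to lie outside the unit circle, i.e. |z| > 1 for every root.
Set 1 + (-0.2) z + (-0.616) z^2 = 0, i.e. a z^2 + b z + c = 0 with a = -0.616, b = -0.2, c = 1.
Discriminant D = b^2 - 4ac = (-0.2)^2 - 4*(-0.616)*1 = 0.04 - (-2.464) = 2.504.
D >= 0, so the roots are real: z = (-b +/- sqrt(D)) / (2a) = (0.2 +/- 1.582403) / (-1.232).
  z_1 = (0.2 + 1.582403) / (-1.232) = -1.4468,   |z_1| = 1.4468.
  z_2 = (0.2 - 1.582403) / (-1.232) = 1.1221,   |z_2| = 1.1221.
Moduli of all roots: 1.4468, 1.1221.
All moduli strictly greater than 1? Yes.
Verdict: Stationary.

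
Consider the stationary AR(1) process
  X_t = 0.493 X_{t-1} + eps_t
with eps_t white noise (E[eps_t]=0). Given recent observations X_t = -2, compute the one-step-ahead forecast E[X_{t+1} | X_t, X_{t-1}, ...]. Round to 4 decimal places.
E[X_{t+1} \mid \mathcal F_t] = -0.9860

For an AR(p) model X_t = c + sum_i phi_i X_{t-i} + eps_t, the
one-step-ahead conditional mean is
  E[X_{t+1} | X_t, ...] = c + sum_i phi_i X_{t+1-i}.
Substitute known values:
  E[X_{t+1} | ...] = (0.493) * (-2)
                   = -0.9860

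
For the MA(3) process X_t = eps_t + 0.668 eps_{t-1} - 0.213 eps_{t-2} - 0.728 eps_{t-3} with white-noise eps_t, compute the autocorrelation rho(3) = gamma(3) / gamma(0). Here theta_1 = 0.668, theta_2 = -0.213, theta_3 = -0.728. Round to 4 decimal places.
\rho(3) = -0.3601

For an MA(q) process with theta_0 = 1, the autocovariance is
  gamma(k) = sigma^2 * sum_{i=0..q-k} theta_i * theta_{i+k},
and rho(k) = gamma(k) / gamma(0). Sigma^2 cancels.
  numerator   = (1)*(-0.728) = -0.728.
  denominator = (1)^2 + (0.668)^2 + (-0.213)^2 + (-0.728)^2 = 2.021577.
  rho(3) = -0.728 / 2.021577 = -0.3601.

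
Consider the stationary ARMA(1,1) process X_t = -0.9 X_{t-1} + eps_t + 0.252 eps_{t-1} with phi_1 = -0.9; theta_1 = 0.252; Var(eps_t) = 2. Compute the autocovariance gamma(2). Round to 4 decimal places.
\gamma(2) = 4.7466

Multiply the model equation by X_{t-k} and take expectations. With theta_0 = psi_0 = 1 and psi_j the MA(infinity) weights, this gives
  gamma(k) - sum_i phi_i gamma(k-i) = c_k,
  c_k = sigma^2 * sum_{j=k..q} theta_j psi_{j-k}   (c_k = 0 for k > q),
using gamma(-m) = gamma(m).
psi-weights needed (psi_j = theta_j + sum_i phi_i psi_{j-i}):
  psi_1 = theta_1 + phi_1 = 0.252 + (-0.9) = -0.648
Right-hand sides:
  c_0 = sigma^2 (1 + theta_1 psi_1) = 2 * (1 + (0.252)(-0.648)) = 2 * 0.836704 = 1.673408
  c_1 = sigma^2 theta_1 = 2 * (0.252) = 0.504
  c_2 = 0
Equations for k = 0 and k = 1 (AR order 1):
  gamma(0) = phi_1 gamma(1) + c_0
  gamma(1) = phi_1 gamma(0) + c_1
Substituting the second into the first: gamma(0) (1 - phi_1^2) = c_0 + phi_1 c_1, so
  gamma(0) = (c_0 + phi_1 c_1) / (1 - phi_1^2) = (1.673408 + (-0.9)(0.504)) / (1 - (-0.9)^2) = 1.219808 / 0.19 = 6.420042.
  gamma(1) = phi_1 gamma(0) + c_1 = (-0.9)(6.420042) + (0.504) = -5.274038.
For k = 2 (> q): gamma(2) = phi_1 gamma(1) = (-0.9)(-5.274038) = 4.746634.
Therefore gamma(2) = 4.7466 (to 4 decimal places).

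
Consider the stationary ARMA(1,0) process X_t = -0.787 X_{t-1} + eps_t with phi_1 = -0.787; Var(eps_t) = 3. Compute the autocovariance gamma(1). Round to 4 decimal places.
\gamma(1) = -6.2029

Multiply the model equation by X_{t-k} and take expectations. With theta_0 = psi_0 = 1 and psi_j the MA(infinity) weights, this gives
  gamma(k) - sum_i phi_i gamma(k-i) = c_k,
  c_k = sigma^2 * sum_{j=k..q} theta_j psi_{j-k}   (c_k = 0 for k > q),
using gamma(-m) = gamma(m).
Pure AR (q = 0): c_0 = sigma^2 = 3, c_k = 0 for k >= 1.
Equations for k = 0 and k = 1 (AR order 1):
  gamma(0) = phi_1 gamma(1) + c_0
  gamma(1) = phi_1 gamma(0) + c_1
Substituting the second into the first: gamma(0) (1 - phi_1^2) = c_0 + phi_1 c_1, so
  gamma(0) = c_0 / (1 - phi_1^2) = 3 / (1 - (-0.787)^2) = 3 / 0.380631 = 7.881649.
  gamma(1) = phi_1 gamma(0) = (-0.787)(7.881649) = -6.202858.
Therefore gamma(1) = -6.2029 (to 4 decimal places).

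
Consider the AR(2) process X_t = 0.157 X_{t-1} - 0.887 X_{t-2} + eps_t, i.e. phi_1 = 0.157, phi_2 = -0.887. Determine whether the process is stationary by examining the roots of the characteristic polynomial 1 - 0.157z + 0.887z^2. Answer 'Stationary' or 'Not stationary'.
\text{Stationary}

The AR(p) characteristic polynomial is P(z) = 1 - 0.157z + 0.887z^2.
Stationarity requires all roots to lie outside the unit circle, i.e. |z| > 1 for every root.
Set 1 + (-0.157) z + (0.887) z^2 = 0, i.e. a z^2 + b z + c = 0 with a = 0.887, b = -0.157, c = 1.
Discriminant D = b^2 - 4ac = (-0.157)^2 - 4*(0.887)*1 = 0.024649 - (3.548) = -3.523351.
D < 0, so the roots are the complex-conjugate pair z = (-b +/- i sqrt(-D)) / (2a) = 0.0885 +/- 1.0581i.
For a conjugate pair |z|^2 = z * conj(z) = (product of roots) = c/a = 1/(0.887) = 1.127396, so |z| = sqrt(1.127396) = 1.0618 for both roots.
Moduli of all roots: 1.0618, 1.0618.
All moduli strictly greater than 1? Yes.
Verdict: Stationary.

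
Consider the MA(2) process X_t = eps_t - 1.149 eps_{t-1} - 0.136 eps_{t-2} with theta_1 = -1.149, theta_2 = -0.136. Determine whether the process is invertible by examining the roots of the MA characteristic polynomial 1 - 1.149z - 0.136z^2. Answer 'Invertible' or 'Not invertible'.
\text{Not invertible}

The MA(q) characteristic polynomial is P(z) = 1 - 1.149z - 0.136z^2.
Invertibility requires all roots to lie outside the unit circle, i.e. |z| > 1 for every root.
Set 1 + (-1.149) z + (-0.136) z^2 = 0, i.e. a z^2 + b z + c = 0 with a = -0.136, b = -1.149, c = 1.
Discriminant D = b^2 - 4ac = (-1.149)^2 - 4*(-0.136)*1 = 1.320201 - (-0.544) = 1.864201.
D >= 0, so the roots are real: z = (-b +/- sqrt(D)) / (2a) = (1.149 +/- 1.365357) / (-0.272).
  z_1 = (1.149 + 1.365357) / (-0.272) = -9.244,   |z_1| = 9.244.
  z_2 = (1.149 - 1.365357) / (-0.272) = 0.7954,   |z_2| = 0.7954.
Moduli of all roots: 9.2440, 0.7954.
All moduli strictly greater than 1? No.
Verdict: Not invertible.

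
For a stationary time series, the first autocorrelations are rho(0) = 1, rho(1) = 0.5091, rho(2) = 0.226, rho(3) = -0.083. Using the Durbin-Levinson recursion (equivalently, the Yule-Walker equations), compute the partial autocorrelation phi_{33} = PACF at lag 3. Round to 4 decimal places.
\phi_{33} = -0.2440

The PACF at lag k is phi_{kk}, the last component of the solution
to the Yule-Walker system G_k phi = r_k where
  (G_k)_{ij} = rho(|i - j|), (r_k)_i = rho(i), i,j = 1..k.
Equivalently, Durbin-Levinson gives phi_{kk} iteratively:
  phi_{11} = rho(1)
  phi_{kk} = [rho(k) - sum_{j=1..k-1} phi_{k-1,j} rho(k-j)]
            / [1 - sum_{j=1..k-1} phi_{k-1,j} rho(j)],
  phi_{k,j} = phi_{k-1,j} - phi_{kk} phi_{k-1,k-j},  j = 1..k-1.
Step k = 1:
  phi_11 = rho(1) = 0.5091.
Step k = 2:
  phi_22 = [rho(2) - phi_11 rho(1)] / [1 - phi_11 rho(1)] = [0.226 - (0.5091)(0.5091)] / [1 - (0.5091)(0.5091)]
         = -0.03318281 / 0.74081719 = -0.044792.
  Update: phi_21 = phi_11 - phi_22 phi_11 = 0.5091 - (-0.044792)(0.5091) = 0.531904.
Step k = 3:
  phi_33 = [rho(3) - phi_21 rho(2) - phi_22 rho(1)] / [1 - phi_21 rho(1) - phi_22 rho(2)]
    numerator   = -0.083 - (0.531904)(0.226) - (-0.044792)(0.5091) = -0.18040654
    denominator = 1 - (0.531904)(0.5091) - (-0.044792)(0.226) = 0.73933086
  phi_33 = -0.18040654 / 0.73933086 = -0.244.
Therefore phi_{33} = -0.2440.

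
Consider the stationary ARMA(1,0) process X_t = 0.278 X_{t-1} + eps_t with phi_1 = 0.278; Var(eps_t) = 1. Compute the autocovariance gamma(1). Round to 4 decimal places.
\gamma(1) = 0.3013

Multiply the model equation by X_{t-k} and take expectations. With theta_0 = psi_0 = 1 and psi_j the MA(infinity) weights, this gives
  gamma(k) - sum_i phi_i gamma(k-i) = c_k,
  c_k = sigma^2 * sum_{j=k..q} theta_j psi_{j-k}   (c_k = 0 for k > q),
using gamma(-m) = gamma(m).
Pure AR (q = 0): c_0 = sigma^2 = 1, c_k = 0 for k >= 1.
Equations for k = 0 and k = 1 (AR order 1):
  gamma(0) = phi_1 gamma(1) + c_0
  gamma(1) = phi_1 gamma(0) + c_1
Substituting the second into the first: gamma(0) (1 - phi_1^2) = c_0 + phi_1 c_1, so
  gamma(0) = c_0 / (1 - phi_1^2) = 1 / (1 - (0.278)^2) = 1 / 0.922716 = 1.083757.
  gamma(1) = phi_1 gamma(0) = (0.278)(1.083757) = 0.301284.
Therefore gamma(1) = 0.3013 (to 4 decimal places).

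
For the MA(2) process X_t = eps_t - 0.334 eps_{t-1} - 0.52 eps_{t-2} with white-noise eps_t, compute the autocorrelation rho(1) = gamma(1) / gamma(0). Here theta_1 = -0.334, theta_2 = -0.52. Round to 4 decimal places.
\rho(1) = -0.1160

For an MA(q) process with theta_0 = 1, the autocovariance is
  gamma(k) = sigma^2 * sum_{i=0..q-k} theta_i * theta_{i+k},
and rho(k) = gamma(k) / gamma(0). Sigma^2 cancels.
  numerator   = (1)*(-0.334) + (-0.334)*(-0.52) = -0.16032.
  denominator = (1)^2 + (-0.334)^2 + (-0.52)^2 = 1.381956.
  rho(1) = -0.16032 / 1.381956 = -0.1160.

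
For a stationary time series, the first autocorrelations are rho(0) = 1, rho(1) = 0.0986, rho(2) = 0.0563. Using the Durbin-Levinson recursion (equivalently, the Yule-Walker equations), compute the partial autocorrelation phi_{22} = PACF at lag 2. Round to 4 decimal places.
\phi_{22} = 0.0470

The PACF at lag k is phi_{kk}, the last component of the solution
to the Yule-Walker system G_k phi = r_k where
  (G_k)_{ij} = rho(|i - j|), (r_k)_i = rho(i), i,j = 1..k.
Equivalently, Durbin-Levinson gives phi_{kk} iteratively:
  phi_{11} = rho(1)
  phi_{kk} = [rho(k) - sum_{j=1..k-1} phi_{k-1,j} rho(k-j)]
            / [1 - sum_{j=1..k-1} phi_{k-1,j} rho(j)],
  phi_{k,j} = phi_{k-1,j} - phi_{kk} phi_{k-1,k-j},  j = 1..k-1.
Step k = 1:
  phi_11 = rho(1) = 0.0986.
Step k = 2:
  phi_22 = [rho(2) - phi_11 rho(1)] / [1 - phi_11 rho(1)] = [0.0563 - (0.0986)(0.0986)] / [1 - (0.0986)(0.0986)]
         = 0.04657804 / 0.99027804 = 0.047.
Therefore phi_{22} = 0.0470.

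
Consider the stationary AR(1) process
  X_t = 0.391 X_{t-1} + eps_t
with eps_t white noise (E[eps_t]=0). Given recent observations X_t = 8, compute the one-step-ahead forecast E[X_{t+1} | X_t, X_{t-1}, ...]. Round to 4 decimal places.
E[X_{t+1} \mid \mathcal F_t] = 3.1280

For an AR(p) model X_t = c + sum_i phi_i X_{t-i} + eps_t, the
one-step-ahead conditional mean is
  E[X_{t+1} | X_t, ...] = c + sum_i phi_i X_{t+1-i}.
Substitute known values:
  E[X_{t+1} | ...] = (0.391) * (8)
                   = 3.1280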